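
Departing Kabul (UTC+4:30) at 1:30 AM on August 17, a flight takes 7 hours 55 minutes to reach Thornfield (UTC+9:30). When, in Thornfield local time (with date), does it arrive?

Convert departure to UTC: 1:30 AM − 4:30 = 9:00 PM UTC on Aug 16.
Add 7 hours 55 minutes travel time → 4:55 AM UTC (Aug 17).
Thornfield is UTC+9:30, so local arrival = 4:55 AM + 9:30 = 2:25 PM on Aug 17.

2:25 PM on August 17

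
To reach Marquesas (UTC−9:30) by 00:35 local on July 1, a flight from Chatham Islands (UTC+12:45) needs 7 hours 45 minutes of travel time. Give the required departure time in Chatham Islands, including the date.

Target arrival in UTC: 00:35 + 9:30 = 10:05 on Jul 1.
Subtract 7 hours 45 minutes → departure 02:20 UTC on Jul 1.
Chatham Islands is UTC+12:45: 02:20 + 12:45 = 15:05 on Jul 1.

15:05 on July 1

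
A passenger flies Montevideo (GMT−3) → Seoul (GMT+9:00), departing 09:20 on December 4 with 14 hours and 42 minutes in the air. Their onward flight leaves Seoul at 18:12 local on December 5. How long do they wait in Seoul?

Convert departure to UTC: 09:20 + 3:00 = 12:20 UTC on Dec 4.
Add 14 hours and 42 minutes flight time → 03:02 UTC (Dec 5).
Seoul is UTC+9:00, so local arrival = 03:02 + 9:00 = 12:02 on Dec 5.
Layover = 18:12 − 12:02 = 6 hours 10 minutes.

6 hours 10 minutes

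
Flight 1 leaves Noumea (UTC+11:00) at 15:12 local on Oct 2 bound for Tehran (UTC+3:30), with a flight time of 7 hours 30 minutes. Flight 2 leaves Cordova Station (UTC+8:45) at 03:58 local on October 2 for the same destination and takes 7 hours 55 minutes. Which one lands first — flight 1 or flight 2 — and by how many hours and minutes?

the second, by 8 hours 34 minutes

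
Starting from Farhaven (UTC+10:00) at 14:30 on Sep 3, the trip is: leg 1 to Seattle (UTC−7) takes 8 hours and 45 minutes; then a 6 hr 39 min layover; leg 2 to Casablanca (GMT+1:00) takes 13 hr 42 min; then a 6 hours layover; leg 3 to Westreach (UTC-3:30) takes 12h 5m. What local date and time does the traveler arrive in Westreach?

Convert departure to UTC: 14:30 − 10:00 = 04:30 UTC on Sep 3.
Add 8 hours and 45 minutes leg 1 → 13:15 UTC.
Add 6 hours 39 minutes layover in Seattle → 19:54 UTC.
Add 13 hours 42 minutes leg 2 → 09:36 UTC (Sep 4).
Add 6 hours layover in Casablanca → 15:36 UTC.
Add 12 hours 5 minutes leg 3 → 03:41 UTC (Sep 5).
Westreach is UTC−3:30, so local arrival = 03:41 − 3:30 = 00:11 on Sep 5.

00:11 on September 5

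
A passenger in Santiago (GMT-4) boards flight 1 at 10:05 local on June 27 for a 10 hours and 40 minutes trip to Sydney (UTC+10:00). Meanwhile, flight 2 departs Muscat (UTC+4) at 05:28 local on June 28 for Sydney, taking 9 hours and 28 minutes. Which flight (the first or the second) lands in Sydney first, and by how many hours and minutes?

Flight 1 in UTC: 10:05 + 4:00 = 14:05 on Jun 27.
+10 hours 40 minutes → arrive 00:45 UTC on Jun 28.
Flight 2 in UTC: 05:28 − 4:00 = 01:28 on Jun 28.
+9 hours and 28 minutes → arrive 10:56 UTC on Jun 28.
Flight 1 lands earlier by 10 hours 11 minutes.

the first, by 10 hours 11 minutes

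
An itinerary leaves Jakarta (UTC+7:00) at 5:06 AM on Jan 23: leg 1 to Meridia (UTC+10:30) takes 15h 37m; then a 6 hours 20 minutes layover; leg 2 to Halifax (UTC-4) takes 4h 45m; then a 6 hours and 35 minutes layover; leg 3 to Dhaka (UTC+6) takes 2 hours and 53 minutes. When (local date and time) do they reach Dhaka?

4:16 PM on Jan 24

Convert departure to UTC: 5:06 AM − 7:00 = 10:06 PM UTC on Jan 22.
Add 15 hours and 37 minutes leg 1 → 1:43 PM UTC (Jan 23).
Add 6 hours 20 minutes layover in Meridia → 8:03 PM UTC.
Add 4 hours 45 minutes leg 2 → 12:48 AM UTC (Jan 24).
Add 6 hours 35 minutes layover in Halifax → 7:23 AM UTC.
Add 2 hours 53 minutes leg 3 → 10:16 AM UTC.
Dhaka is UTC+6:00, so local arrival = 10:16 AM + 6:00 = 4:16 PM on Jan 24.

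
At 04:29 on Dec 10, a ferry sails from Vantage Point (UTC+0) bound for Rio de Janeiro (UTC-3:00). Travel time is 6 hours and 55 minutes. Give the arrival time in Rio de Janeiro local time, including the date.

Vantage Point is at UTC+0, so departure is already 04:29 UTC on Dec 10.
Add 6 hours and 55 minutes travel time → 11:24 UTC.
Rio de Janeiro is UTC−3:00, so local arrival = 11:24 − 3:00 = 08:24 on Dec 10.

08:24 on December 10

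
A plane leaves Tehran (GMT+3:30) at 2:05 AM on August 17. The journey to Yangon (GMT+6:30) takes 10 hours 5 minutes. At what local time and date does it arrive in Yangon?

3:10 PM on Aug 17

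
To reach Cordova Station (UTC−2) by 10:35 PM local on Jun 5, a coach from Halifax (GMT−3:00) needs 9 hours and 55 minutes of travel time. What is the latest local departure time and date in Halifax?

Target arrival in UTC: 10:35 PM + 2:00 = 12:35 AM on Jun 6.
Subtract 9 hours 55 minutes → departure 2:40 PM UTC on Jun 5.
Halifax is UTC−3:00: 2:40 PM − 3:00 = 11:40 AM on Jun 5.

11:40 AM on Jun 5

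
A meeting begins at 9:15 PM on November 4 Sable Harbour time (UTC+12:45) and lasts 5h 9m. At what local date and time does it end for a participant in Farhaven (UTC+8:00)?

9:39 PM on November 4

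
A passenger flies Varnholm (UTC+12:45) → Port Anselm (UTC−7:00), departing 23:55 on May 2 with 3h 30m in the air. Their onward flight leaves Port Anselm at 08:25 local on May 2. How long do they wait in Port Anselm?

45 minutes

Convert departure to UTC: 23:55 − 12:45 = 11:10 UTC on May 2.
Add 3 hours and 30 minutes flight time → 14:40 UTC.
Port Anselm is UTC−7:00, so local arrival = 14:40 − 7:00 = 07:40 on May 2.
Layover = 08:25 − 07:40 = 45 minutes.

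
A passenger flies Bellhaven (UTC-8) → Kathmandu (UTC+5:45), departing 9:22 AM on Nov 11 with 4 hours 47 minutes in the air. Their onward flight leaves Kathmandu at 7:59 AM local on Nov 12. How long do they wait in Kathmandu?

Convert departure to UTC: 9:22 AM + 8:00 = 5:22 PM UTC on Nov 11.
Add 4 hours and 47 minutes flight time → 10:09 PM UTC.
Kathmandu is UTC+5:45, so local arrival = 10:09 PM + 5:45 = 3:54 AM on Nov 12.
Layover = 7:59 AM − 3:54 AM = 4 hours 5 minutes.

4 hours 5 minutes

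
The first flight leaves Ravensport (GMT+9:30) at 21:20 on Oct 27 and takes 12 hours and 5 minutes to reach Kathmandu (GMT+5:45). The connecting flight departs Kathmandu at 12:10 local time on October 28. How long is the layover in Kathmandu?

6 hours 30 minutes

Convert departure to UTC: 21:20 − 9:30 = 11:50 UTC on Oct 27.
Add 12 hours 5 minutes flight time → 23:55 UTC.
Kathmandu is UTC+5:45, so local arrival = 23:55 + 5:45 = 05:40 on Oct 28.
Layover = 12:10 − 05:40 = 6 hours 30 minutes.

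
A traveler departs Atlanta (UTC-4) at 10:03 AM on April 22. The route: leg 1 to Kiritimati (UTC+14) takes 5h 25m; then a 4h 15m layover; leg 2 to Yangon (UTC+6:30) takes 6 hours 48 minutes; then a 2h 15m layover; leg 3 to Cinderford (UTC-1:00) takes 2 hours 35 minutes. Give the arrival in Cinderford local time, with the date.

10:21 AM on Apr 23

Convert departure to UTC: 10:03 AM + 4:00 = 2:03 PM UTC on Apr 22.
Add 5 hours 25 minutes leg 1 → 7:28 PM UTC.
Add 4 hours and 15 minutes layover in Kiritimati → 11:43 PM UTC.
Add 6 hours and 48 minutes leg 2 → 6:31 AM UTC (Apr 23).
Add 2 hours and 15 minutes layover in Yangon → 8:46 AM UTC.
Add 2 hours and 35 minutes leg 3 → 11:21 AM UTC.
Cinderford is UTC−1:00, so local arrival = 11:21 AM − 1:00 = 10:21 AM on Apr 23.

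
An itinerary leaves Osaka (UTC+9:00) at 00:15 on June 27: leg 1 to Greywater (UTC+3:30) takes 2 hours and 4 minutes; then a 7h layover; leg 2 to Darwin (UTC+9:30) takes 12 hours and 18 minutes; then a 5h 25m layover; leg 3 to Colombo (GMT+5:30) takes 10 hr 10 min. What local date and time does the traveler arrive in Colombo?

Convert departure to UTC: 00:15 − 9:00 = 15:15 UTC on Jun 26.
Add 2 hours 4 minutes leg 1 → 17:19 UTC.
Add 7 hours layover in Greywater → 00:19 UTC (Jun 27).
Add 12 hours and 18 minutes leg 2 → 12:37 UTC.
Add 5 hours 25 minutes layover in Darwin → 18:02 UTC.
Add 10 hours 10 minutes leg 3 → 04:12 UTC (Jun 28).
Colombo is UTC+5:30, so local arrival = 04:12 + 5:30 = 09:42 on Jun 28.

09:42 on June 28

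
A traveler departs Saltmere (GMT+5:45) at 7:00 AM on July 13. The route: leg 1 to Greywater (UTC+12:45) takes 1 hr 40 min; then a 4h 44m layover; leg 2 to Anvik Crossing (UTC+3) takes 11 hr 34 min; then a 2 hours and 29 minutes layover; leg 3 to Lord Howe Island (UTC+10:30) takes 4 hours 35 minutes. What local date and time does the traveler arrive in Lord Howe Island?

Convert departure to UTC: 7:00 AM − 5:45 = 1:15 AM UTC on Jul 13.
Add 1 hour and 40 minutes leg 1 → 2:55 AM UTC.
Add 4 hours and 44 minutes layover in Greywater → 7:39 AM UTC.
Add 11 hours and 34 minutes leg 2 → 7:13 PM UTC.
Add 2 hours 29 minutes layover in Anvik Crossing → 9:42 PM UTC.
Add 4 hours 35 minutes leg 3 → 2:17 AM UTC (Jul 14).
Lord Howe Island is UTC+10:30, so local arrival = 2:17 AM + 10:30 = 12:47 PM on Jul 14.

12:47 PM on Jul 14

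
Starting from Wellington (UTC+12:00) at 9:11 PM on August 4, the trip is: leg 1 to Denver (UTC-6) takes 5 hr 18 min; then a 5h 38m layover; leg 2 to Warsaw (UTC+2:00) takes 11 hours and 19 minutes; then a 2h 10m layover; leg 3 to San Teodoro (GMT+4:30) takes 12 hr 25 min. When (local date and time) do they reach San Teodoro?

Convert departure to UTC: 9:11 PM − 12:00 = 9:11 AM UTC on Aug 4.
Add 5 hours 18 minutes leg 1 → 2:29 PM UTC.
Add 5 hours 38 minutes layover in Denver → 8:07 PM UTC.
Add 11 hours 19 minutes leg 2 → 7:26 AM UTC (Aug 5).
Add 2 hours 10 minutes layover in Warsaw → 9:36 AM UTC.
Add 12 hours 25 minutes leg 3 → 10:01 PM UTC.
San Teodoro is UTC+4:30, so local arrival = 10:01 PM + 4:30 = 2:31 AM on Aug 6.

2:31 AM on August 6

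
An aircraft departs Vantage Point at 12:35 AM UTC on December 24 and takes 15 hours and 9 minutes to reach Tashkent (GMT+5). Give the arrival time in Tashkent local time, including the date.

Departure is given in UTC: 12:35 AM on Dec 24.
Add 15 hours and 9 minutes → 3:44 PM UTC.
Tashkent is UTC+5:00: 3:44 PM + 5:00 = 8:44 PM on Dec 24.

8:44 PM on Dec 24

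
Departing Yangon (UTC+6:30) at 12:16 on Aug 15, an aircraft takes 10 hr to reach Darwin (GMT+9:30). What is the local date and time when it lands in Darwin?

01:16 on Aug 16

Darwin is 3:00 ahead of Yangon.
After 10 hours it is 22:16 in Yangon.
Shift by the zone difference: 22:16 + 3:00 = 01:16 on Aug 16 in Darwin.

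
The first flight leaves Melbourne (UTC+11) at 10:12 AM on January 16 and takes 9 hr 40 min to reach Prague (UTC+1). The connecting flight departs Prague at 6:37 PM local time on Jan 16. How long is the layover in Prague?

8 hours 45 minutes

Convert departure to UTC: 10:12 AM − 11:00 = 11:12 PM UTC on Jan 15.
Add 9 hours and 40 minutes flight time → 8:52 AM UTC (Jan 16).
Prague is UTC+1:00, so local arrival = 8:52 AM + 1:00 = 9:52 AM on Jan 16.
Layover = 6:37 PM − 9:52 AM = 8 hours 45 minutes.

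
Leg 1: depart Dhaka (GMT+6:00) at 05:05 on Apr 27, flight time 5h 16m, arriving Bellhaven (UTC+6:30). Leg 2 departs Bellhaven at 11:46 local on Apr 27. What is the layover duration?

55 minutes

Convert departure to UTC: 05:05 − 6:00 = 23:05 UTC on Apr 26.
Add 5 hours 16 minutes flight time → 04:21 UTC (Apr 27).
Bellhaven is UTC+6:30, so local arrival = 04:21 + 6:30 = 10:51 on Apr 27.
Layover = 11:46 − 10:51 = 55 minutes.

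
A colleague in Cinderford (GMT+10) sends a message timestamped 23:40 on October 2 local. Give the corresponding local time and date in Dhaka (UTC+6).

Dhaka is 4:00 behind Cinderford.
Shift by the zone difference: 23:40 − 4:00 = 19:40 on Oct 2 in Dhaka.

19:40 on Oct 2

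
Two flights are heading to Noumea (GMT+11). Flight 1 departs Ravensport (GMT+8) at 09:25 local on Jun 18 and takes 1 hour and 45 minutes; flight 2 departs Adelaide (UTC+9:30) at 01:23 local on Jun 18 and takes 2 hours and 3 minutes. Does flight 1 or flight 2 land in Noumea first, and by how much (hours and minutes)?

the second, by 9 hours 14 minutes

Flight 1 in UTC: 09:25 − 8:00 = 01:25 on Jun 18.
+1 hour 45 minutes → arrive 03:10 UTC on Jun 18.
Flight 2 in UTC: 01:23 − 9:30 = 15:53 on Jun 17.
+2 hours 3 minutes → arrive 17:56 UTC on Jun 17.
Flight 2 lands earlier by 9 hours 14 minutes.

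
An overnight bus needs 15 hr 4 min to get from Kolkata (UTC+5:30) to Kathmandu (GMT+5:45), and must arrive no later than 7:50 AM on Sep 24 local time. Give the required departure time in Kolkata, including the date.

4:31 PM on September 23

Target arrival in UTC: 7:50 AM − 5:45 = 2:05 AM on Sep 24.
Subtract 15 hours and 4 minutes → departure 11:01 AM UTC on Sep 23.
Kolkata is UTC+5:30: 11:01 AM + 5:30 = 4:31 PM on Sep 23.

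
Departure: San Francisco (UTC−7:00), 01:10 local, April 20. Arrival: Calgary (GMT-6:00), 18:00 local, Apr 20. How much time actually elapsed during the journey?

15 hours 50 minutes

Departure in UTC: 01:10 + 7:00 = 08:10 on Apr 20.
Arrival in UTC: 18:00 + 6:00 = 00:00 on Apr 21.
Elapsed = 00:00 − 08:10 (+1 day) = 15 hours 50 minutes.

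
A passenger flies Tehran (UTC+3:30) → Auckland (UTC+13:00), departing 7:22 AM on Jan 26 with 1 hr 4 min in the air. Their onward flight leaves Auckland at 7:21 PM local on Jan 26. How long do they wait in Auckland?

1 hour 25 minutes

Convert departure to UTC: 7:22 AM − 3:30 = 3:52 AM UTC on Jan 26.
Add 1 hour 4 minutes flight time → 4:56 AM UTC.
Auckland is UTC+13:00, so local arrival = 4:56 AM + 13:00 = 5:56 PM on Jan 26.
Layover = 7:21 PM − 5:56 PM = 1 hour 25 minutes.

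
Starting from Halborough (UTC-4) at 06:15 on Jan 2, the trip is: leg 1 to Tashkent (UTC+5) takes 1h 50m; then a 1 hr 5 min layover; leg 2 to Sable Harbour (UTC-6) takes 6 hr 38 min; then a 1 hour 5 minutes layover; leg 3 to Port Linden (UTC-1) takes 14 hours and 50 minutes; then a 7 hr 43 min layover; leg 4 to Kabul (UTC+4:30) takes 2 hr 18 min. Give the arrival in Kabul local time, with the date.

02:14 on January 4

Convert departure to UTC: 06:15 + 4:00 = 10:15 UTC on Jan 2.
Add 1 hour and 50 minutes leg 1 → 12:05 UTC.
Add 1 hour 5 minutes layover in Tashkent → 13:10 UTC.
Add 6 hours and 38 minutes leg 2 → 19:48 UTC.
Add 1 hour and 5 minutes layover in Sable Harbour → 20:53 UTC.
Add 14 hours 50 minutes leg 3 → 11:43 UTC (Jan 3).
Add 7 hours 43 minutes layover in Port Linden → 19:26 UTC.
Add 2 hours and 18 minutes leg 4 → 21:44 UTC.
Kabul is UTC+4:30, so local arrival = 21:44 + 4:30 = 02:14 on Jan 4.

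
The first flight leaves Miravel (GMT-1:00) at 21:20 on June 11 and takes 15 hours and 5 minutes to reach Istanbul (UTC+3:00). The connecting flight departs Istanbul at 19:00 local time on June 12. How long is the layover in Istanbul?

Convert departure to UTC: 21:20 + 1:00 = 22:20 UTC on Jun 11.
Add 15 hours 5 minutes flight time → 13:25 UTC (Jun 12).
Istanbul is UTC+3:00, so local arrival = 13:25 + 3:00 = 16:25 on Jun 12.
Layover = 19:00 − 16:25 = 2 hours 35 minutes.

2 hours 35 minutes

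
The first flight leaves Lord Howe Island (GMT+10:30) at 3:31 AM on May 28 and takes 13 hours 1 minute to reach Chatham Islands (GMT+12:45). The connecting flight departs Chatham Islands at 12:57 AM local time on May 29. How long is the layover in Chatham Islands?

Convert departure to UTC: 3:31 AM − 10:30 = 5:01 PM UTC on May 27.
Add 13 hours 1 minute flight time → 6:02 AM UTC (May 28).
Chatham Islands is UTC+12:45, so local arrival = 6:02 AM + 12:45 = 6:47 PM on May 28.
Layover = 12:57 AM − 6:47 PM (+1 day) = 6 hours 10 minutes.

6 hours 10 minutes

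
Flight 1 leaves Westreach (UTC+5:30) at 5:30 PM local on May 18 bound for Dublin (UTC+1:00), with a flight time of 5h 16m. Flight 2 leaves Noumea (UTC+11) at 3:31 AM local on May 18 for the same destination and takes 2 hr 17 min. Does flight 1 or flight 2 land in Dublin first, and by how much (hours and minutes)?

Flight 1 in UTC: 5:30 PM − 5:30 = 12:00 PM on May 18.
+5 hours and 16 minutes → arrive 5:16 PM UTC on May 18.
Flight 2 in UTC: 3:31 AM − 11:00 = 4:31 PM on May 17.
+2 hours 17 minutes → arrive 6:48 PM UTC on May 17.
Flight 2 lands earlier by 22 hours 28 minutes.

the second, by 22 hours 28 minutes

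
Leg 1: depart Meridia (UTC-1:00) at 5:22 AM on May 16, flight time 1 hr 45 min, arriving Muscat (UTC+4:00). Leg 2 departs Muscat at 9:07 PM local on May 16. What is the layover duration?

9 hours

Convert departure to UTC: 5:22 AM + 1:00 = 6:22 AM UTC on May 16.
Add 1 hour and 45 minutes flight time → 8:07 AM UTC.
Muscat is UTC+4:00, so local arrival = 8:07 AM + 4:00 = 12:07 PM on May 16.
Layover = 9:07 PM − 12:07 PM = 9 hours.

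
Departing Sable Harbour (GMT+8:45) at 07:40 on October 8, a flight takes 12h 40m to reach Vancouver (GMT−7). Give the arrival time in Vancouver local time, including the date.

Convert departure to UTC: 07:40 − 8:45 = 22:55 UTC on Oct 7.
Add 12 hours 40 minutes travel time → 11:35 UTC (Oct 8).
Vancouver is UTC−7:00, so local arrival = 11:35 − 7:00 = 04:35 on Oct 8.

04:35 on October 8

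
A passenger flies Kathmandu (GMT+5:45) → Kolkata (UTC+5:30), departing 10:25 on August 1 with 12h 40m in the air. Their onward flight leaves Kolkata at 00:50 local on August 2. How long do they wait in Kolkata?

Convert departure to UTC: 10:25 − 5:45 = 04:40 UTC on Aug 1.
Add 12 hours and 40 minutes flight time → 17:20 UTC.
Kolkata is UTC+5:30, so local arrival = 17:20 + 5:30 = 22:50 on Aug 1.
Layover = 00:50 − 22:50 (+1 day) = 2 hours.

2 hours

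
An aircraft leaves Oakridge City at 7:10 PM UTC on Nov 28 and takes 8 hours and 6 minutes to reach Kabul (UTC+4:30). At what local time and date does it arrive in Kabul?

Departure is given in UTC: 7:10 PM on Nov 28.
Add 8 hours and 6 minutes → 3:16 AM UTC (Nov 29).
Kabul is UTC+4:30: 3:16 AM + 4:30 = 7:46 AM on Nov 29.

7:46 AM on November 29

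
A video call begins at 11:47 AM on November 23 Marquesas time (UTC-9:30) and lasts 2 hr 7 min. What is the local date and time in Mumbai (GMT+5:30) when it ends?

Mumbai is 15:00 ahead of Marquesas.
After 2 hours and 7 minutes it is 1:54 PM in Marquesas.
Shift by the zone difference: 1:54 PM + 15:00 = 4:54 AM on Nov 24 in Mumbai.

4:54 AM on Nov 24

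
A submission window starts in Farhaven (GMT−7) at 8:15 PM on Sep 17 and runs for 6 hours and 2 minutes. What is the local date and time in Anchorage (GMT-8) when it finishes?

1:17 AM on September 18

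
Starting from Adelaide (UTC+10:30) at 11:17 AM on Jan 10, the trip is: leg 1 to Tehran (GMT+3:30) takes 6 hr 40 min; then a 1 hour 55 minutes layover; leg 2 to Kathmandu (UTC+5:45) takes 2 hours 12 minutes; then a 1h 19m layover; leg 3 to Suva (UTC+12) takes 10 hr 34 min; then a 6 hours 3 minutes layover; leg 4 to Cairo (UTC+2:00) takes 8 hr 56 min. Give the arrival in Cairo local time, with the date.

4:26 PM on Jan 11

Convert departure to UTC: 11:17 AM − 10:30 = 12:47 AM UTC on Jan 10.
Add 6 hours 40 minutes leg 1 → 7:27 AM UTC.
Add 1 hour and 55 minutes layover in Tehran → 9:22 AM UTC.
Add 2 hours 12 minutes leg 2 → 11:34 AM UTC.
Add 1 hour and 19 minutes layover in Kathmandu → 12:53 PM UTC.
Add 10 hours and 34 minutes leg 3 → 11:27 PM UTC.
Add 6 hours 3 minutes layover in Suva → 5:30 AM UTC (Jan 11).
Add 8 hours 56 minutes leg 4 → 2:26 PM UTC.
Cairo is UTC+2:00, so local arrival = 2:26 PM + 2:00 = 4:26 PM on Jan 11.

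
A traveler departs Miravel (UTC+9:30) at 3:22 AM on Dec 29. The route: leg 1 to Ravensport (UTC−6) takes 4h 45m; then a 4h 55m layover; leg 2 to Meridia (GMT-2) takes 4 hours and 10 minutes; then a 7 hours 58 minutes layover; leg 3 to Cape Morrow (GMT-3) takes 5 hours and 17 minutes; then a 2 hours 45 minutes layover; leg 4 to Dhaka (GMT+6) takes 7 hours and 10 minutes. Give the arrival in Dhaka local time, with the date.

12:52 PM on December 30

Convert departure to UTC: 3:22 AM − 9:30 = 5:52 PM UTC on Dec 28.
Add 4 hours and 45 minutes leg 1 → 10:37 PM UTC.
Add 4 hours and 55 minutes layover in Ravensport → 3:32 AM UTC (Dec 29).
Add 4 hours 10 minutes leg 2 → 7:42 AM UTC.
Add 7 hours and 58 minutes layover in Meridia → 3:40 PM UTC.
Add 5 hours 17 minutes leg 3 → 8:57 PM UTC.
Add 2 hours 45 minutes layover in Cape Morrow → 11:42 PM UTC.
Add 7 hours 10 minutes leg 4 → 6:52 AM UTC (Dec 30).
Dhaka is UTC+6:00, so local arrival = 6:52 AM + 6:00 = 12:52 PM on Dec 30.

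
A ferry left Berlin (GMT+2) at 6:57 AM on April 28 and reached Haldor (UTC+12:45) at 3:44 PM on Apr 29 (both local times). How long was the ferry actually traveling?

22 hours 2 minutes

Departure in UTC: 6:57 AM − 2:00 = 4:57 AM on Apr 28.
Arrival in UTC: 3:44 PM − 12:45 = 2:59 AM on Apr 29.
Elapsed = 2:59 AM − 4:57 AM (+1 day) = 22 hours 2 minutes.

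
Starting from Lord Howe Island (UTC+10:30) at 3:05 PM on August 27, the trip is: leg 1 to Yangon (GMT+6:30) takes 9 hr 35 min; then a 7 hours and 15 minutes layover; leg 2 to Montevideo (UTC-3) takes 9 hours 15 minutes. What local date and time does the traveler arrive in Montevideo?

3:40 AM on August 28

Convert departure to UTC: 3:05 PM − 10:30 = 4:35 AM UTC on Aug 27.
Add 9 hours and 35 minutes leg 1 → 2:10 PM UTC.
Add 7 hours 15 minutes layover in Yangon → 9:25 PM UTC.
Add 9 hours and 15 minutes leg 2 → 6:40 AM UTC (Aug 28).
Montevideo is UTC−3:00, so local arrival = 6:40 AM − 3:00 = 3:40 AM on Aug 28.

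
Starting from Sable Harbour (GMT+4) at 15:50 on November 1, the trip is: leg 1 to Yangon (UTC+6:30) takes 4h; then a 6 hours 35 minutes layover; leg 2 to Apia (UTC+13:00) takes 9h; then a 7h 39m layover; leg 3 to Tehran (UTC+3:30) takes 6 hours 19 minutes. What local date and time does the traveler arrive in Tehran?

Convert departure to UTC: 15:50 − 4:00 = 11:50 UTC on Nov 1.
Add 4 hours leg 1 → 15:50 UTC.
Add 6 hours and 35 minutes layover in Yangon → 22:25 UTC.
Add 9 hours leg 2 → 07:25 UTC (Nov 2).
Add 7 hours 39 minutes layover in Apia → 15:04 UTC.
Add 6 hours 19 minutes leg 3 → 21:23 UTC.
Tehran is UTC+3:30, so local arrival = 21:23 + 3:30 = 00:53 on Nov 3.

00:53 on November 3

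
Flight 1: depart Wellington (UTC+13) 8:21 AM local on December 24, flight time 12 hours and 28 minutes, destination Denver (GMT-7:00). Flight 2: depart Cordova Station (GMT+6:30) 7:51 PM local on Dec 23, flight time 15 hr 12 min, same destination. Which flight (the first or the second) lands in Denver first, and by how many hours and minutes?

the second, by 3 hours 16 minutes

Flight 1 in UTC: 8:21 AM − 13:00 = 7:21 PM on Dec 23.
+12 hours 28 minutes → arrive 7:49 AM UTC on Dec 24.
Flight 2 in UTC: 7:51 PM − 6:30 = 1:21 PM on Dec 23.
+15 hours 12 minutes → arrive 4:33 AM UTC on Dec 24.
Flight 2 lands earlier by 3 hours 16 minutes.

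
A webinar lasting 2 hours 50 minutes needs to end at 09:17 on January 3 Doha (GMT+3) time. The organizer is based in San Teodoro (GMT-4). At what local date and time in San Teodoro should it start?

23:27 on Jan 2

Target end time in UTC: 09:17 − 3:00 = 06:17 on Jan 3.
Subtract 2 hours and 50 minutes → start 03:27 UTC on Jan 3.
San Teodoro is UTC−4:00: 03:27 − 4:00 = 23:27 on Jan 2.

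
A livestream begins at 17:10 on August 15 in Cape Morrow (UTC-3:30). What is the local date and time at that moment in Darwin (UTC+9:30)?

Darwin is 13:00 ahead of Cape Morrow.
Shift by the zone difference: 17:10 + 13:00 = 06:10 on Aug 16 in Darwin.

06:10 on Aug 16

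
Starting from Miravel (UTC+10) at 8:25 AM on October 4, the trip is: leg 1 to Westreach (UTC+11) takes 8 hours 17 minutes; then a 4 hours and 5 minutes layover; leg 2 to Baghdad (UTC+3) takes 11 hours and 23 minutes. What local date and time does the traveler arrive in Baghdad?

1:10 AM on October 5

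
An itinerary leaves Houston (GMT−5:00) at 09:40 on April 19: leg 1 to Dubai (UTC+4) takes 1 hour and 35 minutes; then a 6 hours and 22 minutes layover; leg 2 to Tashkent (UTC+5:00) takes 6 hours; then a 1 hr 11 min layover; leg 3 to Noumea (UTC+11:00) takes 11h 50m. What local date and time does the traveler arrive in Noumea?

Convert departure to UTC: 09:40 + 5:00 = 14:40 UTC on Apr 19.
Add 1 hour 35 minutes leg 1 → 16:15 UTC.
Add 6 hours and 22 minutes layover in Dubai → 22:37 UTC.
Add 6 hours leg 2 → 04:37 UTC (Apr 20).
Add 1 hour 11 minutes layover in Tashkent → 05:48 UTC.
Add 11 hours and 50 minutes leg 3 → 17:38 UTC.
Noumea is UTC+11:00, so local arrival = 17:38 + 11:00 = 04:38 on Apr 21.

04:38 on Apr 21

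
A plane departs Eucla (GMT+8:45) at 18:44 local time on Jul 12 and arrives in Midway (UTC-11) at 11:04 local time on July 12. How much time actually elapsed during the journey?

Departure in UTC: 18:44 − 8:45 = 09:59 on Jul 12.
Arrival in UTC: 11:04 + 11:00 = 22:04 on Jul 12.
Elapsed = 22:04 − 09:59 = 12 hours 5 minutes.

12 hours 5 minutes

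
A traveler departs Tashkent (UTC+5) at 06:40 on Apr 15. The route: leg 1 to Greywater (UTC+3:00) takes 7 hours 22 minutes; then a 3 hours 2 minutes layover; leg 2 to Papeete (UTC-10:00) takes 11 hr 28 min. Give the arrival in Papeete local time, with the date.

Convert departure to UTC: 06:40 − 5:00 = 01:40 UTC on Apr 15.
Add 7 hours and 22 minutes leg 1 → 09:02 UTC.
Add 3 hours 2 minutes layover in Greywater → 12:04 UTC.
Add 11 hours 28 minutes leg 2 → 23:32 UTC.
Papeete is UTC−10:00, so local arrival = 23:32 − 10:00 = 13:32 on Apr 15.

13:32 on Apr 15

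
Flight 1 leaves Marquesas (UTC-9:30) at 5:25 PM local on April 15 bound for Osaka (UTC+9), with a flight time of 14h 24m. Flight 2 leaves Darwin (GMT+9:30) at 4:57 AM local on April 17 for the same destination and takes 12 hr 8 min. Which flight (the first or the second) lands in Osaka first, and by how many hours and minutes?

the first, by 14 hours 16 minutes

Flight 1 in UTC: 5:25 PM + 9:30 = 2:55 AM on Apr 16.
+14 hours 24 minutes → arrive 5:19 PM UTC on Apr 16.
Flight 2 in UTC: 4:57 AM − 9:30 = 7:27 PM on Apr 16.
+12 hours and 8 minutes → arrive 7:35 AM UTC on Apr 17.
Flight 1 lands earlier by 14 hours 16 minutes.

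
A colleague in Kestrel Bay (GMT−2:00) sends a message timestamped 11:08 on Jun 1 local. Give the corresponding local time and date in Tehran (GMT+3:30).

Tehran is 5:30 ahead of Kestrel Bay.
Shift by the zone difference: 11:08 + 5:30 = 16:38 on Jun 1 in Tehran.

16:38 on Jun 1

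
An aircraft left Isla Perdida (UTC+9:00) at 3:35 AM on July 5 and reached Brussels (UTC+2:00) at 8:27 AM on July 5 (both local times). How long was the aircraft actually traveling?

Brussels is 7:00 behind Isla Perdida.
Clock-face elapsed time (ignoring zones) is 4 hours 52 minutes.
Actual elapsed = 4 hours 52 minutes + 7:00 = 11 hours 52 minutes.

11 hours 52 minutes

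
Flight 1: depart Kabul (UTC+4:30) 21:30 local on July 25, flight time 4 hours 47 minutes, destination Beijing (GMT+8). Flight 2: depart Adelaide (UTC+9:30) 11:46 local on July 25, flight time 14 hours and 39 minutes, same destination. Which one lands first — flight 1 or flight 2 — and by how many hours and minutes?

Flight 1 in UTC: 21:30 − 4:30 = 17:00 on Jul 25.
+4 hours 47 minutes → arrive 21:47 UTC on Jul 25.
Flight 2 in UTC: 11:46 − 9:30 = 02:16 on Jul 25.
+14 hours 39 minutes → arrive 16:55 UTC on Jul 25.
Flight 2 lands earlier by 4 hours 52 minutes.

the second, by 4 hours 52 minutes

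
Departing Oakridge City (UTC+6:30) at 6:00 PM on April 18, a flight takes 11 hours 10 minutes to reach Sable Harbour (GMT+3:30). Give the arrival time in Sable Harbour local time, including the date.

Convert departure to UTC: 6:00 PM − 6:30 = 11:30 AM UTC on Apr 18.
Add 11 hours 10 minutes travel time → 10:40 PM UTC.
Sable Harbour is UTC+3:30, so local arrival = 10:40 PM + 3:30 = 2:10 AM on Apr 19.

2:10 AM on April 19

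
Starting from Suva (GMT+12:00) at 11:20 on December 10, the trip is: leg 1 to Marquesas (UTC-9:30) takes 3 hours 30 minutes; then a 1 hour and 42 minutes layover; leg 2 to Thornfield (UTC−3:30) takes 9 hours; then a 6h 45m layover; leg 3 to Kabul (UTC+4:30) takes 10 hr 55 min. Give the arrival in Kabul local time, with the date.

11:42 on December 11

Convert departure to UTC: 11:20 − 12:00 = 23:20 UTC on Dec 9.
Add 3 hours 30 minutes leg 1 → 02:50 UTC (Dec 10).
Add 1 hour 42 minutes layover in Marquesas → 04:32 UTC.
Add 9 hours leg 2 → 13:32 UTC.
Add 6 hours 45 minutes layover in Thornfield → 20:17 UTC.
Add 10 hours 55 minutes leg 3 → 07:12 UTC (Dec 11).
Kabul is UTC+4:30, so local arrival = 07:12 + 4:30 = 11:42 on Dec 11.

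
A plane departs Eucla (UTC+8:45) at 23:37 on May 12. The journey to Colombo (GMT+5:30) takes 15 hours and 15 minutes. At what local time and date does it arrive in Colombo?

Convert departure to UTC: 23:37 − 8:45 = 14:52 UTC on May 12.
Add 15 hours and 15 minutes travel time → 06:07 UTC (May 13).
Colombo is UTC+5:30, so local arrival = 06:07 + 5:30 = 11:37 on May 13.

11:37 on May 13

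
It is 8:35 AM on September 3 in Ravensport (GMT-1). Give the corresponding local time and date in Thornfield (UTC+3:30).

1:05 PM on September 3

Thornfield is 4:30 ahead of Ravensport.
Shift by the zone difference: 8:35 AM + 4:30 = 1:05 PM on Sep 3 in Thornfield.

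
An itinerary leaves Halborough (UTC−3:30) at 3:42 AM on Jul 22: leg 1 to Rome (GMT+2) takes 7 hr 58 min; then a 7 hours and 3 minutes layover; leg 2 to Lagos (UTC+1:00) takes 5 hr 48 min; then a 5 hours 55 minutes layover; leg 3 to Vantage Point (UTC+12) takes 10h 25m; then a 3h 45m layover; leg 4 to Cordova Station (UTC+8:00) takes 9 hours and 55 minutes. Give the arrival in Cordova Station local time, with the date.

Convert departure to UTC: 3:42 AM + 3:30 = 7:12 AM UTC on Jul 22.
Add 7 hours and 58 minutes leg 1 → 3:10 PM UTC.
Add 7 hours and 3 minutes layover in Rome → 10:13 PM UTC.
Add 5 hours and 48 minutes leg 2 → 4:01 AM UTC (Jul 23).
Add 5 hours 55 minutes layover in Lagos → 9:56 AM UTC.
Add 10 hours and 25 minutes leg 3 → 8:21 PM UTC.
Add 3 hours and 45 minutes layover in Vantage Point → 12:06 AM UTC (Jul 24).
Add 9 hours 55 minutes leg 4 → 10:01 AM UTC.
Cordova Station is UTC+8:00, so local arrival = 10:01 AM + 8:00 = 6:01 PM on Jul 24.

6:01 PM on July 24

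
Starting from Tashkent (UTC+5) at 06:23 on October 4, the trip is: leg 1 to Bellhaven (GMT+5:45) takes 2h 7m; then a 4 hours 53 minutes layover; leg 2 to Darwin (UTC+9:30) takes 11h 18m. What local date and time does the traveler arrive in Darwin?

05:11 on Oct 5

Convert departure to UTC: 06:23 − 5:00 = 01:23 UTC on Oct 4.
Add 2 hours and 7 minutes leg 1 → 03:30 UTC.
Add 4 hours 53 minutes layover in Bellhaven → 08:23 UTC.
Add 11 hours and 18 minutes leg 2 → 19:41 UTC.
Darwin is UTC+9:30, so local arrival = 19:41 + 9:30 = 05:11 on Oct 5.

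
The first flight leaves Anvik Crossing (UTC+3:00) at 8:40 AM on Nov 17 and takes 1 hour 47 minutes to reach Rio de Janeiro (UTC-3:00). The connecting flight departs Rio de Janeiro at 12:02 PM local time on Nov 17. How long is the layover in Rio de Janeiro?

Convert departure to UTC: 8:40 AM − 3:00 = 5:40 AM UTC on Nov 17.
Add 1 hour and 47 minutes flight time → 7:27 AM UTC.
Rio de Janeiro is UTC−3:00, so local arrival = 7:27 AM − 3:00 = 4:27 AM on Nov 17.
Layover = 12:02 PM − 4:27 AM = 7 hours 35 minutes.

7 hours 35 minutes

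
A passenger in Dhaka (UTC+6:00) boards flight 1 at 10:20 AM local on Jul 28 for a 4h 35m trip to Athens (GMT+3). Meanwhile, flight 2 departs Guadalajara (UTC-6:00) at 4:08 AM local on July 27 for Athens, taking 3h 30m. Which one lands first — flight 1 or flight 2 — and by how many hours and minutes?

the second, by 19 hours 17 minutes

Flight 1 in UTC: 10:20 AM − 6:00 = 4:20 AM on Jul 28.
+4 hours 35 minutes → arrive 8:55 AM UTC on Jul 28.
Flight 2 in UTC: 4:08 AM + 6:00 = 10:08 AM on Jul 27.
+3 hours 30 minutes → arrive 1:38 PM UTC on Jul 27.
Flight 2 lands earlier by 19 hours 17 minutes.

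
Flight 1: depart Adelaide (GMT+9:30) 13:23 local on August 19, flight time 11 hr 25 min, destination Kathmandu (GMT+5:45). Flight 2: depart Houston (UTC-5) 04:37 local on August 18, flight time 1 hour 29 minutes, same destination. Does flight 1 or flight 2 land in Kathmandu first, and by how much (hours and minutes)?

the second, by 28 hours 12 minutes

Flight 1 in UTC: 13:23 − 9:30 = 03:53 on Aug 19.
+11 hours 25 minutes → arrive 15:18 UTC on Aug 19.
Flight 2 in UTC: 04:37 + 5:00 = 09:37 on Aug 18.
+1 hour and 29 minutes → arrive 11:06 UTC on Aug 18.
Flight 2 lands earlier by 28 hours 12 minutes.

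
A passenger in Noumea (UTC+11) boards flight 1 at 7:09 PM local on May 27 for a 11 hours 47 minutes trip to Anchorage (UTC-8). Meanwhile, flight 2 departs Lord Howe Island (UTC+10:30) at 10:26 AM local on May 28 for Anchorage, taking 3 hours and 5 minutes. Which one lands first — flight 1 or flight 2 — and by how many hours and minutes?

Flight 1 in UTC: 7:09 PM − 11:00 = 8:09 AM on May 27.
+11 hours and 47 minutes → arrive 7:56 PM UTC on May 27.
Flight 2 in UTC: 10:26 AM − 10:30 = 11:56 PM on May 27.
+3 hours and 5 minutes → arrive 3:01 AM UTC on May 28.
Flight 1 lands earlier by 7 hours 5 minutes.

the first, by 7 hours 5 minutes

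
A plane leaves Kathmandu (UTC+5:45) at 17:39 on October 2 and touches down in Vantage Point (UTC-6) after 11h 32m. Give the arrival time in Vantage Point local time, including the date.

Convert departure to UTC: 17:39 − 5:45 = 11:54 UTC on Oct 2.
Add 11 hours and 32 minutes travel time → 23:26 UTC.
Vantage Point is UTC−6:00, so local arrival = 23:26 − 6:00 = 17:26 on Oct 2.

17:26 on October 2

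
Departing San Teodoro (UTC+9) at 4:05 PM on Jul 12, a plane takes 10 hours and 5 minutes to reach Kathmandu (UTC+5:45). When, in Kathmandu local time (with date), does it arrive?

Convert departure to UTC: 4:05 PM − 9:00 = 7:05 AM UTC on Jul 12.
Add 10 hours and 5 minutes travel time → 5:10 PM UTC.
Kathmandu is UTC+5:45, so local arrival = 5:10 PM + 5:45 = 10:55 PM on Jul 12.

10:55 PM on July 12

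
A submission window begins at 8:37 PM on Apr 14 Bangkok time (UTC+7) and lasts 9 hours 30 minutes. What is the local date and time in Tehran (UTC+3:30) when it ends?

Tehran is 3:30 behind Bangkok.
After 9 hours 30 minutes it is 6:07 AM (Apr 15) in Bangkok.
Shift by the zone difference: 6:07 AM − 3:30 = 2:37 AM on Apr 15 in Tehran.

2:37 AM on April 15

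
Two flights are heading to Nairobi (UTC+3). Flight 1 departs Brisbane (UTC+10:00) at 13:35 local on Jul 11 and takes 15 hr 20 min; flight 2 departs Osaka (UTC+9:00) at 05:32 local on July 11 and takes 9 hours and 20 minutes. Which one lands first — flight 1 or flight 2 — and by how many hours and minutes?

Flight 1 in UTC: 13:35 − 10:00 = 03:35 on Jul 11.
+15 hours and 20 minutes → arrive 18:55 UTC on Jul 11.
Flight 2 in UTC: 05:32 − 9:00 = 20:32 on Jul 10.
+9 hours and 20 minutes → arrive 05:52 UTC on Jul 11.
Flight 2 lands earlier by 13 hours 3 minutes.

the second, by 13 hours 3 minutes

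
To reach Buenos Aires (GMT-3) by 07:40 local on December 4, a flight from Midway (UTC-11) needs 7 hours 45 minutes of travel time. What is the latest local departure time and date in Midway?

Target arrival in UTC: 07:40 + 3:00 = 10:40 on Dec 4.
Subtract 7 hours 45 minutes → departure 02:55 UTC on Dec 4.
Midway is UTC−11:00: 02:55 − 11:00 = 15:55 on Dec 3.

15:55 on Dec 3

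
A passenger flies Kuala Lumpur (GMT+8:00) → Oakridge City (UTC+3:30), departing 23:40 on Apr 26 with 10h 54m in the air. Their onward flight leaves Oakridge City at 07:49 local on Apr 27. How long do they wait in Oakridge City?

1 hour 45 minutes

Convert departure to UTC: 23:40 − 8:00 = 15:40 UTC on Apr 26.
Add 10 hours 54 minutes flight time → 02:34 UTC (Apr 27).
Oakridge City is UTC+3:30, so local arrival = 02:34 + 3:30 = 06:04 on Apr 27.
Layover = 07:49 − 06:04 = 1 hour 45 minutes.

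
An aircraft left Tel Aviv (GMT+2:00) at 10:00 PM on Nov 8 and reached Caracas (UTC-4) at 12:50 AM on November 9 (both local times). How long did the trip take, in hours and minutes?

Departure in UTC: 10:00 PM − 2:00 = 8:00 PM on Nov 8.
Arrival in UTC: 12:50 AM + 4:00 = 4:50 AM on Nov 9.
Elapsed = 4:50 AM − 8:00 PM (+1 day) = 8 hours 50 minutes.

8 hours 50 minutes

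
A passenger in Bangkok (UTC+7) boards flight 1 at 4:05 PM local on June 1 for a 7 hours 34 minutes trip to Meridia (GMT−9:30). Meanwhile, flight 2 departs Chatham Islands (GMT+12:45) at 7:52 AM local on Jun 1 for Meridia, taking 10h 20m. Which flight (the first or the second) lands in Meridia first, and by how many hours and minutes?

Flight 1 in UTC: 4:05 PM − 7:00 = 9:05 AM on Jun 1.
+7 hours and 34 minutes → arrive 4:39 PM UTC on Jun 1.
Flight 2 in UTC: 7:52 AM − 12:45 = 7:07 PM on May 31.
+10 hours and 20 minutes → arrive 5:27 AM UTC on Jun 1.
Flight 2 lands earlier by 11 hours 12 minutes.

the second, by 11 hours 12 minutes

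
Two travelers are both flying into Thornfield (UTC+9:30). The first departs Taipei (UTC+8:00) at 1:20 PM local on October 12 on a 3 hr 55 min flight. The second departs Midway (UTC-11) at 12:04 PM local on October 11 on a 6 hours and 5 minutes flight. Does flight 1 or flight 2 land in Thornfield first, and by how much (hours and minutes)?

Flight 1 in UTC: 1:20 PM − 8:00 = 5:20 AM on Oct 12.
+3 hours 55 minutes → arrive 9:15 AM UTC on Oct 12.
Flight 2 in UTC: 12:04 PM + 11:00 = 11:04 PM on Oct 11.
+6 hours and 5 minutes → arrive 5:09 AM UTC on Oct 12.
Flight 2 lands earlier by 4 hours 6 minutes.

the second, by 4 hours 6 minutes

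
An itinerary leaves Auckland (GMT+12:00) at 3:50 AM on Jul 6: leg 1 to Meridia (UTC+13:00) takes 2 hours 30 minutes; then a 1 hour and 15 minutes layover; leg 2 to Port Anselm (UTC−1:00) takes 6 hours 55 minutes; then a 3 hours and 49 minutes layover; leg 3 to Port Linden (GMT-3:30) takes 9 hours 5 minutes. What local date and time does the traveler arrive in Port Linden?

Convert departure to UTC: 3:50 AM − 12:00 = 3:50 PM UTC on Jul 5.
Add 2 hours and 30 minutes leg 1 → 6:20 PM UTC.
Add 1 hour 15 minutes layover in Meridia → 7:35 PM UTC.
Add 6 hours and 55 minutes leg 2 → 2:30 AM UTC (Jul 6).
Add 3 hours 49 minutes layover in Port Anselm → 6:19 AM UTC.
Add 9 hours and 5 minutes leg 3 → 3:24 PM UTC.
Port Linden is UTC−3:30, so local arrival = 3:24 PM − 3:30 = 11:54 AM on Jul 6.

11:54 AM on Jul 6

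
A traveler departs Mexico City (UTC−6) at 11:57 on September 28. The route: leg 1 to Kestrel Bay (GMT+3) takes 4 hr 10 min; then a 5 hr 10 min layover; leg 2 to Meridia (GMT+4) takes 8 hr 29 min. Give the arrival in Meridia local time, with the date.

Convert departure to UTC: 11:57 + 6:00 = 17:57 UTC on Sep 28.
Add 4 hours 10 minutes leg 1 → 22:07 UTC.
Add 5 hours 10 minutes layover in Kestrel Bay → 03:17 UTC (Sep 29).
Add 8 hours and 29 minutes leg 2 → 11:46 UTC.
Meridia is UTC+4:00, so local arrival = 11:46 + 4:00 = 15:46 on Sep 29.

15:46 on September 29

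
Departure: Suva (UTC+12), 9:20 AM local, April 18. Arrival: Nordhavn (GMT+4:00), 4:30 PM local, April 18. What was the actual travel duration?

15 hours 10 minutes

Nordhavn is 8:00 behind Suva.
Clock-face elapsed time (ignoring zones) is 7 hours 10 minutes.
Actual elapsed = 7 hours 10 minutes + 8:00 = 15 hours 10 minutes.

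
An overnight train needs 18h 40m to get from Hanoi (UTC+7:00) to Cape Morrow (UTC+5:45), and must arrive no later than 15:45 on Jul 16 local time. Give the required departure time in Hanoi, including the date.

Target arrival in UTC: 15:45 − 5:45 = 10:00 on Jul 16.
Subtract 18 hours and 40 minutes → departure 15:20 UTC on Jul 15.
Hanoi is UTC+7:00: 15:20 + 7:00 = 22:20 on Jul 15.

22:20 on July 15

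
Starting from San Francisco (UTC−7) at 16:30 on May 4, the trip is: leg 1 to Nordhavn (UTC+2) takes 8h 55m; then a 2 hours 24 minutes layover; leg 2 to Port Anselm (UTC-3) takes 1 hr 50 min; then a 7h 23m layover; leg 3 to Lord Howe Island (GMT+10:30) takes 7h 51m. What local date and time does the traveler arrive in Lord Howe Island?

Convert departure to UTC: 16:30 + 7:00 = 23:30 UTC on May 4.
Add 8 hours 55 minutes leg 1 → 08:25 UTC (May 5).
Add 2 hours 24 minutes layover in Nordhavn → 10:49 UTC.
Add 1 hour and 50 minutes leg 2 → 12:39 UTC.
Add 7 hours and 23 minutes layover in Port Anselm → 20:02 UTC.
Add 7 hours and 51 minutes leg 3 → 03:53 UTC (May 6).
Lord Howe Island is UTC+10:30, so local arrival = 03:53 + 10:30 = 14:23 on May 6.

14:23 on May 6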